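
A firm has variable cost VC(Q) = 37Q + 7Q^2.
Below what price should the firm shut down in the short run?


AVC(Q) = VC(Q)/Q = 37 + 7Q
AVC is increasing in Q, so minimum AVC is at Q -> 0+.
Min AVC = 37
The firm should shut down if P < 37.

37


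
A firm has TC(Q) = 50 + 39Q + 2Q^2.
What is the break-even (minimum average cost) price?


AC(Q) = 50/Q + 39 + 2Q
To minimize: dAC/dQ = -50/Q^2 + 2 = 0
Q^2 = 50/2 = 25
Q* = 5
Min AC = 50/5 + 39 + 2*5
Min AC = 10 + 39 + 10 = 59

59


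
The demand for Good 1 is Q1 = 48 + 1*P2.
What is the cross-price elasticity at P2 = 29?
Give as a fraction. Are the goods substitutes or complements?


dQ1/dP2 = 1
At P2 = 29: Q1 = 48 + 1*29 = 77
Exy = (dQ1/dP2)(P2/Q1) = 1 * 29 / 77 = 29/77
Since Exy > 0, the goods are substitutes.

29/77 (substitutes)


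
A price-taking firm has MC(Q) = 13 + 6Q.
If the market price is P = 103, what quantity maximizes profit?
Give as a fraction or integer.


In perfect competition, profit is maximized where P = MC.
103 = 13 + 6Q
90 = 6Q
Q* = 90/6 = 15

15


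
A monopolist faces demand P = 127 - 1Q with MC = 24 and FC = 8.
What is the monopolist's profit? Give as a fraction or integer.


MR = MC: 127 - 2Q = 24
Q* = 103/2
P* = 127 - 1*103/2 = 151/2
Profit = (P* - MC)*Q* - FC
= (151/2 - 24)*103/2 - 8
= 103/2*103/2 - 8
= 10609/4 - 8 = 10577/4

10577/4


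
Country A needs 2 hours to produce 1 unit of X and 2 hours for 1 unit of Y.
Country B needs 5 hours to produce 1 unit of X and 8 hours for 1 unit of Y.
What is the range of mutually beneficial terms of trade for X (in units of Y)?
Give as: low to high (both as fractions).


Opportunity cost of X for Country A = hours_X / hours_Y = 2/2 = 1 units of Y
Opportunity cost of X for Country B = hours_X / hours_Y = 5/8 = 5/8 units of Y
Terms of trade must be between the two opportunity costs.
Range: 5/8 to 1

5/8 to 1


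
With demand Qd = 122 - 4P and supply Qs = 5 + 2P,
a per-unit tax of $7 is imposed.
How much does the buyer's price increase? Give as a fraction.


With a per-unit tax, the buyer's price increase depends on relative slopes.
Supply slope: d = 2, Demand slope: b = 4
Buyer's price increase = d * tax / (b + d)
= 2 * 7 / (4 + 2)
= 14 / 6 = 7/3

7/3


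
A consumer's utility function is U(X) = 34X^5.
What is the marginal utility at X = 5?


MU = dU/dX = 34*5*X^(5-1)
MU = 170*X^4
At X = 5:
MU = 170 * 5^4
MU = 170 * 625 = 106250

106250


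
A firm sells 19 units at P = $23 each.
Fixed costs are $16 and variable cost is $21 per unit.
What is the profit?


Total Revenue = P * Q = 23 * 19 = $437
Total Cost = FC + VC*Q = 16 + 21*19 = $415
Profit = TR - TC = 437 - 415 = $22

$22


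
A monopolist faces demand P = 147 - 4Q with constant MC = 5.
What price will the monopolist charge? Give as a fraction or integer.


MR = 147 - 8Q
Set MR = MC: 147 - 8Q = 5
Q* = 71/4
Substitute into demand:
P* = 147 - 4*71/4 = 76

76


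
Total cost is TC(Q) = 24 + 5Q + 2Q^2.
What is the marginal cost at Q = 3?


MC = dTC/dQ = 5 + 2*2*Q
At Q = 3:
MC = 5 + 4*3
MC = 5 + 12 = 17

17


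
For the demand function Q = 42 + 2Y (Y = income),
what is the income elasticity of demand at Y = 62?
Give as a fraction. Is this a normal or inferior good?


dQ/dY = 2
At Y = 62: Q = 42 + 2*62 = 166
Ey = (dQ/dY)(Y/Q) = 2 * 62 / 166 = 62/83
Since Ey > 0, this is a normal good.

62/83 (normal good)


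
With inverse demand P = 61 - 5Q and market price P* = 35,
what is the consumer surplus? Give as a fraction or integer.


Maximum willingness to pay (at Q=0): P_max = 61
Quantity demanded at P* = 35:
Q* = (61 - 35)/5 = 26/5
CS = (1/2) * Q* * (P_max - P*)
CS = (1/2) * 26/5 * (61 - 35)
CS = (1/2) * 26/5 * 26 = 338/5

338/5


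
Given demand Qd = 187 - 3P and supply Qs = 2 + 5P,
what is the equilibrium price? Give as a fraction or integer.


At equilibrium, Qd = Qs.
187 - 3P = 2 + 5P
187 - 2 = 3P + 5P
185 = 8P
P* = 185/8 = 185/8

185/8


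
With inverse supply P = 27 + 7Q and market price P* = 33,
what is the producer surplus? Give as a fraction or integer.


Minimum supply price (at Q=0): P_min = 27
Quantity supplied at P* = 33:
Q* = (33 - 27)/7 = 6/7
PS = (1/2) * Q* * (P* - P_min)
PS = (1/2) * 6/7 * (33 - 27)
PS = (1/2) * 6/7 * 6 = 18/7

18/7


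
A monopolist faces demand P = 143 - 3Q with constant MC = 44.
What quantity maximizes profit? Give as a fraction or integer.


TR = P*Q = (143 - 3Q)Q = 143Q - 3Q^2
MR = dTR/dQ = 143 - 6Q
Set MR = MC:
143 - 6Q = 44
99 = 6Q
Q* = 99/6 = 33/2

33/2


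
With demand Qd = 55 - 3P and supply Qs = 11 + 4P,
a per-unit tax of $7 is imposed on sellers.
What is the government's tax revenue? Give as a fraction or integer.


With tax on sellers, new supply: Qs' = 11 + 4(P - 7)
= 4P - 17
New equilibrium quantity:
Q_new = 169/7
Tax revenue = tax * Q_new = 7 * 169/7 = 169

169


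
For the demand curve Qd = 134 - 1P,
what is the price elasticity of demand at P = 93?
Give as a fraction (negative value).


dQ/dP = -1
At P = 93: Q = 134 - 1*93 = 41
E = (dQ/dP)(P/Q) = (-1)(93/41) = -93/41

-93/41


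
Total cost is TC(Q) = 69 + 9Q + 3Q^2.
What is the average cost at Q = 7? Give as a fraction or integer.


TC(7) = 69 + 9*7 + 3*7^2
TC(7) = 69 + 63 + 147 = 279
AC = TC/Q = 279/7 = 279/7

279/7


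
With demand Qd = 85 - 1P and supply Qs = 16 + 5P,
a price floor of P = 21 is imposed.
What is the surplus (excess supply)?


At P = 21:
Qd = 85 - 1*21 = 64
Qs = 16 + 5*21 = 121
Surplus = Qs - Qd = 121 - 64 = 57

57


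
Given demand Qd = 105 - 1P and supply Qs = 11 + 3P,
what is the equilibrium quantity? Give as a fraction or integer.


First find equilibrium price:
105 - 1P = 11 + 3P
P* = 94/4 = 47/2
Then substitute into demand:
Q* = 105 - 1 * 47/2 = 163/2

163/2


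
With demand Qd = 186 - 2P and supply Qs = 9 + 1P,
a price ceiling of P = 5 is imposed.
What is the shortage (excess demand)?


At P = 5:
Qd = 186 - 2*5 = 176
Qs = 9 + 1*5 = 14
Shortage = Qd - Qs = 176 - 14 = 162

162


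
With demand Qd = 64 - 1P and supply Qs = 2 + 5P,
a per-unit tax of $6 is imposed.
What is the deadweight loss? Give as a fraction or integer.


Pre-tax equilibrium quantity: Q* = 161/3
Post-tax equilibrium quantity: Q_tax = 146/3
Reduction in quantity: Q* - Q_tax = 5
DWL = (1/2) * tax * (Q* - Q_tax)
DWL = (1/2) * 6 * 5 = 15

15


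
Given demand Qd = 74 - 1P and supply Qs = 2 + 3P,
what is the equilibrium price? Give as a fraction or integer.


At equilibrium, Qd = Qs.
74 - 1P = 2 + 3P
74 - 2 = 1P + 3P
72 = 4P
P* = 72/4 = 18

18


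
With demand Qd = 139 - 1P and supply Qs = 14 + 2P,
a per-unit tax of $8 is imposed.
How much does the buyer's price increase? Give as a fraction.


With a per-unit tax, the buyer's price increase depends on relative slopes.
Supply slope: d = 2, Demand slope: b = 1
Buyer's price increase = d * tax / (b + d)
= 2 * 8 / (1 + 2)
= 16 / 3 = 16/3

16/3


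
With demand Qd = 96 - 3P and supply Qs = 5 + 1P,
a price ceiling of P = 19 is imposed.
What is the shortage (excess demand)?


At P = 19:
Qd = 96 - 3*19 = 39
Qs = 5 + 1*19 = 24
Shortage = Qd - Qs = 39 - 24 = 15

15


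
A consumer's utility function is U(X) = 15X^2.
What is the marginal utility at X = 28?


MU = dU/dX = 15*2*X^(2-1)
MU = 30*X^1
At X = 28:
MU = 30 * 28^1
MU = 30 * 28 = 840

840


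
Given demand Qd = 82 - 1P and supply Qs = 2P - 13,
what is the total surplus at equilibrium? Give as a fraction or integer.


Find equilibrium: 82 - 1P = 2P - 13
82 + 13 = 3P
P* = 95/3 = 95/3
Q* = 2*95/3 - 13 = 151/3
Inverse demand: P = 82 - Q/1, so P_max = 82
Inverse supply: P = 13/2 + Q/2, so P_min = 13/2
CS = (1/2) * 151/3 * (82 - 95/3) = 22801/18
PS = (1/2) * 151/3 * (95/3 - 13/2) = 22801/36
TS = CS + PS = 22801/18 + 22801/36 = 22801/12

22801/12


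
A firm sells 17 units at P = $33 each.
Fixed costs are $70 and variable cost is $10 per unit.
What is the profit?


Total Revenue = P * Q = 33 * 17 = $561
Total Cost = FC + VC*Q = 70 + 10*17 = $240
Profit = TR - TC = 561 - 240 = $321

$321


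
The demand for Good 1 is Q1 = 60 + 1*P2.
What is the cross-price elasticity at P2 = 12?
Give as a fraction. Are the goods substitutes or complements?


dQ1/dP2 = 1
At P2 = 12: Q1 = 60 + 1*12 = 72
Exy = (dQ1/dP2)(P2/Q1) = 1 * 12 / 72 = 1/6
Since Exy > 0, the goods are substitutes.

1/6 (substitutes)


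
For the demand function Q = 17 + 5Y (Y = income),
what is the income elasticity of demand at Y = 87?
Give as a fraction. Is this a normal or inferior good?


dQ/dY = 5
At Y = 87: Q = 17 + 5*87 = 452
Ey = (dQ/dY)(Y/Q) = 5 * 87 / 452 = 435/452
Since Ey > 0, this is a normal good.

435/452 (normal good)


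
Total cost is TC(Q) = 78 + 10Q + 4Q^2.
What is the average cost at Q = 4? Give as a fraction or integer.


TC(4) = 78 + 10*4 + 4*4^2
TC(4) = 78 + 40 + 64 = 182
AC = TC/Q = 182/4 = 91/2

91/2


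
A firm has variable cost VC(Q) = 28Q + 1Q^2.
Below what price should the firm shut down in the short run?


AVC(Q) = VC(Q)/Q = 28 + 1Q
AVC is increasing in Q, so minimum AVC is at Q -> 0+.
Min AVC = 28
The firm should shut down if P < 28.

28


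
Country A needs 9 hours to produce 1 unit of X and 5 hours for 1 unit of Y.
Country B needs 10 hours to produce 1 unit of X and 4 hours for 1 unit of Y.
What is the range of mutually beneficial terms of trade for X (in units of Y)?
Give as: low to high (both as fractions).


Opportunity cost of X for Country A = hours_X / hours_Y = 9/5 = 9/5 units of Y
Opportunity cost of X for Country B = hours_X / hours_Y = 10/4 = 5/2 units of Y
Terms of trade must be between the two opportunity costs.
Range: 9/5 to 5/2

9/5 to 5/2


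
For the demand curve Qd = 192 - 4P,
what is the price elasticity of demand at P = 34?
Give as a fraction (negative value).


dQ/dP = -4
At P = 34: Q = 192 - 4*34 = 56
E = (dQ/dP)(P/Q) = (-4)(34/56) = -17/7

-17/7


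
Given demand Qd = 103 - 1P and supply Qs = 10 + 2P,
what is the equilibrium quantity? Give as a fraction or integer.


First find equilibrium price:
103 - 1P = 10 + 2P
P* = 93/3 = 31
Then substitute into demand:
Q* = 103 - 1 * 31 = 72

72


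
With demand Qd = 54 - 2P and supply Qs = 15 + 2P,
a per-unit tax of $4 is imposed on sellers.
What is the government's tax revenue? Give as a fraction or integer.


With tax on sellers, new supply: Qs' = 15 + 2(P - 4)
= 7 + 2P
New equilibrium quantity:
Q_new = 61/2
Tax revenue = tax * Q_new = 4 * 61/2 = 122

122


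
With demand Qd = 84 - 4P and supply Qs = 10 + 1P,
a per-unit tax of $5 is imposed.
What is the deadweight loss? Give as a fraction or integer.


Pre-tax equilibrium quantity: Q* = 124/5
Post-tax equilibrium quantity: Q_tax = 104/5
Reduction in quantity: Q* - Q_tax = 4
DWL = (1/2) * tax * (Q* - Q_tax)
DWL = (1/2) * 5 * 4 = 10

10


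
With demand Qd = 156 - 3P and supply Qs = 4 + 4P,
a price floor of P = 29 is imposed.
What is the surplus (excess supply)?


At P = 29:
Qd = 156 - 3*29 = 69
Qs = 4 + 4*29 = 120
Surplus = Qs - Qd = 120 - 69 = 51

51


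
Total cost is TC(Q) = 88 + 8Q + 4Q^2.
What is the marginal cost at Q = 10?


MC = dTC/dQ = 8 + 2*4*Q
At Q = 10:
MC = 8 + 8*10
MC = 8 + 80 = 88

88


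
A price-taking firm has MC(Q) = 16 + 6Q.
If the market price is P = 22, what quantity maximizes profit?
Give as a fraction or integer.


In perfect competition, profit is maximized where P = MC.
22 = 16 + 6Q
6 = 6Q
Q* = 6/6 = 1

1


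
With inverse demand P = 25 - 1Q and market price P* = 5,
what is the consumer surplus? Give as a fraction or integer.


Maximum willingness to pay (at Q=0): P_max = 25
Quantity demanded at P* = 5:
Q* = (25 - 5)/1 = 20
CS = (1/2) * Q* * (P_max - P*)
CS = (1/2) * 20 * (25 - 5)
CS = (1/2) * 20 * 20 = 200

200


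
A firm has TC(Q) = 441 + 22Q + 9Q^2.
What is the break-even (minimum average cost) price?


AC(Q) = 441/Q + 22 + 9Q
To minimize: dAC/dQ = -441/Q^2 + 9 = 0
Q^2 = 441/9 = 49
Q* = 7
Min AC = 441/7 + 22 + 9*7
Min AC = 63 + 22 + 63 = 148

148


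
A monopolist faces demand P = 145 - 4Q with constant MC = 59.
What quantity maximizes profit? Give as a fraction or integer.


TR = P*Q = (145 - 4Q)Q = 145Q - 4Q^2
MR = dTR/dQ = 145 - 8Q
Set MR = MC:
145 - 8Q = 59
86 = 8Q
Q* = 86/8 = 43/4

43/4


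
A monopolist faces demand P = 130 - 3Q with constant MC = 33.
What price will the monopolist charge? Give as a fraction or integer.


MR = 130 - 6Q
Set MR = MC: 130 - 6Q = 33
Q* = 97/6
Substitute into demand:
P* = 130 - 3*97/6 = 163/2

163/2


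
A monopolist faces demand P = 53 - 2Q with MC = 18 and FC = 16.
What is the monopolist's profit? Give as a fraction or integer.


MR = MC: 53 - 4Q = 18
Q* = 35/4
P* = 53 - 2*35/4 = 71/2
Profit = (P* - MC)*Q* - FC
= (71/2 - 18)*35/4 - 16
= 35/2*35/4 - 16
= 1225/8 - 16 = 1097/8

1097/8


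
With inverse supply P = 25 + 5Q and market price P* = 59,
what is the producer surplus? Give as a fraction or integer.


Minimum supply price (at Q=0): P_min = 25
Quantity supplied at P* = 59:
Q* = (59 - 25)/5 = 34/5
PS = (1/2) * Q* * (P* - P_min)
PS = (1/2) * 34/5 * (59 - 25)
PS = (1/2) * 34/5 * 34 = 578/5

578/5


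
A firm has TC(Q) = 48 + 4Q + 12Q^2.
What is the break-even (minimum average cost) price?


AC(Q) = 48/Q + 4 + 12Q
To minimize: dAC/dQ = -48/Q^2 + 12 = 0
Q^2 = 48/12 = 4
Q* = 2
Min AC = 48/2 + 4 + 12*2
Min AC = 24 + 4 + 24 = 52

52


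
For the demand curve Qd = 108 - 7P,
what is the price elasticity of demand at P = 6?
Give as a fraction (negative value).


dQ/dP = -7
At P = 6: Q = 108 - 7*6 = 66
E = (dQ/dP)(P/Q) = (-7)(6/66) = -7/11

-7/11


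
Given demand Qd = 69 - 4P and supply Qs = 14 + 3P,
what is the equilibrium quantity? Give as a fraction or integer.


First find equilibrium price:
69 - 4P = 14 + 3P
P* = 55/7 = 55/7
Then substitute into demand:
Q* = 69 - 4 * 55/7 = 263/7

263/7


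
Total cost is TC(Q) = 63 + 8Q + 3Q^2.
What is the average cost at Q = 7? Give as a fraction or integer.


TC(7) = 63 + 8*7 + 3*7^2
TC(7) = 63 + 56 + 147 = 266
AC = TC/Q = 266/7 = 38

38


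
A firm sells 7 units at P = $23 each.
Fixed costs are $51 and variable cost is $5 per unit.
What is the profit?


Total Revenue = P * Q = 23 * 7 = $161
Total Cost = FC + VC*Q = 51 + 5*7 = $86
Profit = TR - TC = 161 - 86 = $75

$75


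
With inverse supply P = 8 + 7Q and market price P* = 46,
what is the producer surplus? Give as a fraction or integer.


Minimum supply price (at Q=0): P_min = 8
Quantity supplied at P* = 46:
Q* = (46 - 8)/7 = 38/7
PS = (1/2) * Q* * (P* - P_min)
PS = (1/2) * 38/7 * (46 - 8)
PS = (1/2) * 38/7 * 38 = 722/7

722/7


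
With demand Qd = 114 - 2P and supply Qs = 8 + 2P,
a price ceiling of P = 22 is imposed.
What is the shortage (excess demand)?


At P = 22:
Qd = 114 - 2*22 = 70
Qs = 8 + 2*22 = 52
Shortage = Qd - Qs = 70 - 52 = 18

18


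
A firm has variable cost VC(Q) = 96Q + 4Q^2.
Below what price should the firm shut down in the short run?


AVC(Q) = VC(Q)/Q = 96 + 4Q
AVC is increasing in Q, so minimum AVC is at Q -> 0+.
Min AVC = 96
The firm should shut down if P < 96.

96


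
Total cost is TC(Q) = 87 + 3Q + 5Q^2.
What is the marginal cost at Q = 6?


MC = dTC/dQ = 3 + 2*5*Q
At Q = 6:
MC = 3 + 10*6
MC = 3 + 60 = 63

63


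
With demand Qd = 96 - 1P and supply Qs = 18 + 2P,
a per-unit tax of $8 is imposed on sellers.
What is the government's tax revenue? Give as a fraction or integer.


With tax on sellers, new supply: Qs' = 18 + 2(P - 8)
= 2 + 2P
New equilibrium quantity:
Q_new = 194/3
Tax revenue = tax * Q_new = 8 * 194/3 = 1552/3

1552/3


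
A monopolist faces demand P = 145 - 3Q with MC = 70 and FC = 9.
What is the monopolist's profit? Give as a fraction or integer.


MR = MC: 145 - 6Q = 70
Q* = 25/2
P* = 145 - 3*25/2 = 215/2
Profit = (P* - MC)*Q* - FC
= (215/2 - 70)*25/2 - 9
= 75/2*25/2 - 9
= 1875/4 - 9 = 1839/4

1839/4


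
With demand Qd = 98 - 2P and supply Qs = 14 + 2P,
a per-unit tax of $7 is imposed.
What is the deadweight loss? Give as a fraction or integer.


Pre-tax equilibrium quantity: Q* = 56
Post-tax equilibrium quantity: Q_tax = 49
Reduction in quantity: Q* - Q_tax = 7
DWL = (1/2) * tax * (Q* - Q_tax)
DWL = (1/2) * 7 * 7 = 49/2

49/2


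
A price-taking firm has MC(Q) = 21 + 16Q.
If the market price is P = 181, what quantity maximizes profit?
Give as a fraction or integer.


In perfect competition, profit is maximized where P = MC.
181 = 21 + 16Q
160 = 16Q
Q* = 160/16 = 10

10


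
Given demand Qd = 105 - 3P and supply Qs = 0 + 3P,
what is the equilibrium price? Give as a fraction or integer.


At equilibrium, Qd = Qs.
105 - 3P = 0 + 3P
105 - 0 = 3P + 3P
105 = 6P
P* = 105/6 = 35/2

35/2


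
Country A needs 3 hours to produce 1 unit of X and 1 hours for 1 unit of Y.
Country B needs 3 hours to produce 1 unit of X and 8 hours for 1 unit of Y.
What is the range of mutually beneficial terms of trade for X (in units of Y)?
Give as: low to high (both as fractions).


Opportunity cost of X for Country A = hours_X / hours_Y = 3/1 = 3 units of Y
Opportunity cost of X for Country B = hours_X / hours_Y = 3/8 = 3/8 units of Y
Terms of trade must be between the two opportunity costs.
Range: 3/8 to 3

3/8 to 3


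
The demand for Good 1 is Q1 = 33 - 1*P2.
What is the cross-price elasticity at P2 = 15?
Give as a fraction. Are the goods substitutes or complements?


dQ1/dP2 = -1
At P2 = 15: Q1 = 33 - 1*15 = 18
Exy = (dQ1/dP2)(P2/Q1) = -1 * 15 / 18 = -5/6
Since Exy < 0, the goods are complements.

-5/6 (complements)


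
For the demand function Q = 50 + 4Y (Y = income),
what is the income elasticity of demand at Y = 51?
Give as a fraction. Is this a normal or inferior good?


dQ/dY = 4
At Y = 51: Q = 50 + 4*51 = 254
Ey = (dQ/dY)(Y/Q) = 4 * 51 / 254 = 102/127
Since Ey > 0, this is a normal good.

102/127 (normal good)


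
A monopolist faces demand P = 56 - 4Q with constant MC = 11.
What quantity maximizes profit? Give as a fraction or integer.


TR = P*Q = (56 - 4Q)Q = 56Q - 4Q^2
MR = dTR/dQ = 56 - 8Q
Set MR = MC:
56 - 8Q = 11
45 = 8Q
Q* = 45/8 = 45/8

45/8


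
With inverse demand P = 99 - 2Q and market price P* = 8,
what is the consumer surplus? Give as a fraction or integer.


Maximum willingness to pay (at Q=0): P_max = 99
Quantity demanded at P* = 8:
Q* = (99 - 8)/2 = 91/2
CS = (1/2) * Q* * (P_max - P*)
CS = (1/2) * 91/2 * (99 - 8)
CS = (1/2) * 91/2 * 91 = 8281/4

8281/4


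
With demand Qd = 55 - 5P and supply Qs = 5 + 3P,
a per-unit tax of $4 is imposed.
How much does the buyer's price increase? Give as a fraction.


With a per-unit tax, the buyer's price increase depends on relative slopes.
Supply slope: d = 3, Demand slope: b = 5
Buyer's price increase = d * tax / (b + d)
= 3 * 4 / (5 + 3)
= 12 / 8 = 3/2

3/2


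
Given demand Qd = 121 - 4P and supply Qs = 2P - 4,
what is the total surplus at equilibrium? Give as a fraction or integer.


Find equilibrium: 121 - 4P = 2P - 4
121 + 4 = 6P
P* = 125/6 = 125/6
Q* = 2*125/6 - 4 = 113/3
Inverse demand: P = 121/4 - Q/4, so P_max = 121/4
Inverse supply: P = 2 + Q/2, so P_min = 2
CS = (1/2) * 113/3 * (121/4 - 125/6) = 12769/72
PS = (1/2) * 113/3 * (125/6 - 2) = 12769/36
TS = CS + PS = 12769/72 + 12769/36 = 12769/24

12769/24


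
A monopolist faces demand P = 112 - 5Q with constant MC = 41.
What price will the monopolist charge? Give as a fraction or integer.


MR = 112 - 10Q
Set MR = MC: 112 - 10Q = 41
Q* = 71/10
Substitute into demand:
P* = 112 - 5*71/10 = 153/2

153/2


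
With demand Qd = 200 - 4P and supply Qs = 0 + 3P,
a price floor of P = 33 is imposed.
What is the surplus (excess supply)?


At P = 33:
Qd = 200 - 4*33 = 68
Qs = 0 + 3*33 = 99
Surplus = Qs - Qd = 99 - 68 = 31

31


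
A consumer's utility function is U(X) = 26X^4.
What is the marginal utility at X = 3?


MU = dU/dX = 26*4*X^(4-1)
MU = 104*X^3
At X = 3:
MU = 104 * 3^3
MU = 104 * 27 = 2808

2808


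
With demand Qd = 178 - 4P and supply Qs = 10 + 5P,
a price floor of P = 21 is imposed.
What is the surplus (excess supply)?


At P = 21:
Qd = 178 - 4*21 = 94
Qs = 10 + 5*21 = 115
Surplus = Qs - Qd = 115 - 94 = 21

21


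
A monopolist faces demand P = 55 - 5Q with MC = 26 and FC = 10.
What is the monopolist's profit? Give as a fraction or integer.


MR = MC: 55 - 10Q = 26
Q* = 29/10
P* = 55 - 5*29/10 = 81/2
Profit = (P* - MC)*Q* - FC
= (81/2 - 26)*29/10 - 10
= 29/2*29/10 - 10
= 841/20 - 10 = 641/20

641/20


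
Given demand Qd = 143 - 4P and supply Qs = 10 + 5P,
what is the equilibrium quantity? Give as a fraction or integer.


First find equilibrium price:
143 - 4P = 10 + 5P
P* = 133/9 = 133/9
Then substitute into demand:
Q* = 143 - 4 * 133/9 = 755/9

755/9


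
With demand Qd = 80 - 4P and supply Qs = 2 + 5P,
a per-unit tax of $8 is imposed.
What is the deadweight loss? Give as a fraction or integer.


Pre-tax equilibrium quantity: Q* = 136/3
Post-tax equilibrium quantity: Q_tax = 248/9
Reduction in quantity: Q* - Q_tax = 160/9
DWL = (1/2) * tax * (Q* - Q_tax)
DWL = (1/2) * 8 * 160/9 = 640/9

640/9


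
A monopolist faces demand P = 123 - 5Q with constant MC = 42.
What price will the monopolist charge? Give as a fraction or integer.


MR = 123 - 10Q
Set MR = MC: 123 - 10Q = 42
Q* = 81/10
Substitute into demand:
P* = 123 - 5*81/10 = 165/2

165/2


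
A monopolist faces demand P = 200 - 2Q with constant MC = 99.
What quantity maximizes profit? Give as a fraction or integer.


TR = P*Q = (200 - 2Q)Q = 200Q - 2Q^2
MR = dTR/dQ = 200 - 4Q
Set MR = MC:
200 - 4Q = 99
101 = 4Q
Q* = 101/4 = 101/4

101/4


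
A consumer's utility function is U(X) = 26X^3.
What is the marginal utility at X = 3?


MU = dU/dX = 26*3*X^(3-1)
MU = 78*X^2
At X = 3:
MU = 78 * 3^2
MU = 78 * 9 = 702

702


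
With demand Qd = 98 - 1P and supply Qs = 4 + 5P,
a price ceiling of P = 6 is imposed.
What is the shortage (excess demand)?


At P = 6:
Qd = 98 - 1*6 = 92
Qs = 4 + 5*6 = 34
Shortage = Qd - Qs = 92 - 34 = 58

58


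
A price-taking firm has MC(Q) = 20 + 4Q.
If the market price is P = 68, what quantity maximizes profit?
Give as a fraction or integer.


In perfect competition, profit is maximized where P = MC.
68 = 20 + 4Q
48 = 4Q
Q* = 48/4 = 12

12


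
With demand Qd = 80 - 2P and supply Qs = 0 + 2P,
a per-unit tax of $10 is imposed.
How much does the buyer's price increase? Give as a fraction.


With a per-unit tax, the buyer's price increase depends on relative slopes.
Supply slope: d = 2, Demand slope: b = 2
Buyer's price increase = d * tax / (b + d)
= 2 * 10 / (2 + 2)
= 20 / 4 = 5

5


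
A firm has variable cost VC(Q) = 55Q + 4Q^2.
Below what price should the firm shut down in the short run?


AVC(Q) = VC(Q)/Q = 55 + 4Q
AVC is increasing in Q, so minimum AVC is at Q -> 0+.
Min AVC = 55
The firm should shut down if P < 55.

55


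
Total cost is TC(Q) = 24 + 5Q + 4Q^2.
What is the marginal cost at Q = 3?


MC = dTC/dQ = 5 + 2*4*Q
At Q = 3:
MC = 5 + 8*3
MC = 5 + 24 = 29

29


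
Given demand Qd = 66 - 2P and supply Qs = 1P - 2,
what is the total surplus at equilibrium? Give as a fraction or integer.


Find equilibrium: 66 - 2P = 1P - 2
66 + 2 = 3P
P* = 68/3 = 68/3
Q* = 1*68/3 - 2 = 62/3
Inverse demand: P = 33 - Q/2, so P_max = 33
Inverse supply: P = 2 + Q/1, so P_min = 2
CS = (1/2) * 62/3 * (33 - 68/3) = 961/9
PS = (1/2) * 62/3 * (68/3 - 2) = 1922/9
TS = CS + PS = 961/9 + 1922/9 = 961/3

961/3


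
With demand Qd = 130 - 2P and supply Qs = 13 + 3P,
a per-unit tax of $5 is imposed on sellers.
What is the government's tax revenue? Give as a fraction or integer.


With tax on sellers, new supply: Qs' = 13 + 3(P - 5)
= 3P - 2
New equilibrium quantity:
Q_new = 386/5
Tax revenue = tax * Q_new = 5 * 386/5 = 386

386


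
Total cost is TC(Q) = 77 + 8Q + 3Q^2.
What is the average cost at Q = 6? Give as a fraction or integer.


TC(6) = 77 + 8*6 + 3*6^2
TC(6) = 77 + 48 + 108 = 233
AC = TC/Q = 233/6 = 233/6

233/6


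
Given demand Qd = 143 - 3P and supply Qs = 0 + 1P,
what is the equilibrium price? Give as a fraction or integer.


At equilibrium, Qd = Qs.
143 - 3P = 0 + 1P
143 - 0 = 3P + 1P
143 = 4P
P* = 143/4 = 143/4

143/4


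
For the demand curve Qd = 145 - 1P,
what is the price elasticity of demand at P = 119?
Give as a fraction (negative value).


dQ/dP = -1
At P = 119: Q = 145 - 1*119 = 26
E = (dQ/dP)(P/Q) = (-1)(119/26) = -119/26

-119/26


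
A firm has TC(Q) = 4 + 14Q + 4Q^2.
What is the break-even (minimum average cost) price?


AC(Q) = 4/Q + 14 + 4Q
To minimize: dAC/dQ = -4/Q^2 + 4 = 0
Q^2 = 4/4 = 1
Q* = 1
Min AC = 4/1 + 14 + 4*1
Min AC = 4 + 14 + 4 = 22

22


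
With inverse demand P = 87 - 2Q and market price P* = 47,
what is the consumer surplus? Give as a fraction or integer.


Maximum willingness to pay (at Q=0): P_max = 87
Quantity demanded at P* = 47:
Q* = (87 - 47)/2 = 20
CS = (1/2) * Q* * (P_max - P*)
CS = (1/2) * 20 * (87 - 47)
CS = (1/2) * 20 * 40 = 400

400


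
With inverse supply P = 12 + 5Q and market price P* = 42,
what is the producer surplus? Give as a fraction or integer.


Minimum supply price (at Q=0): P_min = 12
Quantity supplied at P* = 42:
Q* = (42 - 12)/5 = 6
PS = (1/2) * Q* * (P* - P_min)
PS = (1/2) * 6 * (42 - 12)
PS = (1/2) * 6 * 30 = 90

90


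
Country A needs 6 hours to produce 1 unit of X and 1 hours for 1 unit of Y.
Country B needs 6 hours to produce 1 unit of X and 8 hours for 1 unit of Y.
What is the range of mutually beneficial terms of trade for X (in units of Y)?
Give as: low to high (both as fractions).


Opportunity cost of X for Country A = hours_X / hours_Y = 6/1 = 6 units of Y
Opportunity cost of X for Country B = hours_X / hours_Y = 6/8 = 3/4 units of Y
Terms of trade must be between the two opportunity costs.
Range: 3/4 to 6

3/4 to 6


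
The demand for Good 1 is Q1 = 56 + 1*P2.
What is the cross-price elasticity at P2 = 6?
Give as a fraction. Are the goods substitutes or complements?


dQ1/dP2 = 1
At P2 = 6: Q1 = 56 + 1*6 = 62
Exy = (dQ1/dP2)(P2/Q1) = 1 * 6 / 62 = 3/31
Since Exy > 0, the goods are substitutes.

3/31 (substitutes)


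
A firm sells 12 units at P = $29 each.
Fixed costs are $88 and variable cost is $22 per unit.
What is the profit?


Total Revenue = P * Q = 29 * 12 = $348
Total Cost = FC + VC*Q = 88 + 22*12 = $352
Profit = TR - TC = 348 - 352 = $-4

$-4


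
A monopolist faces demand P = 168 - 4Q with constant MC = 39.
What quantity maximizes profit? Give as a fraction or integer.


TR = P*Q = (168 - 4Q)Q = 168Q - 4Q^2
MR = dTR/dQ = 168 - 8Q
Set MR = MC:
168 - 8Q = 39
129 = 8Q
Q* = 129/8 = 129/8

129/8


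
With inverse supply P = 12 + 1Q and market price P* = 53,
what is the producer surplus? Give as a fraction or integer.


Minimum supply price (at Q=0): P_min = 12
Quantity supplied at P* = 53:
Q* = (53 - 12)/1 = 41
PS = (1/2) * Q* * (P* - P_min)
PS = (1/2) * 41 * (53 - 12)
PS = (1/2) * 41 * 41 = 1681/2

1681/2


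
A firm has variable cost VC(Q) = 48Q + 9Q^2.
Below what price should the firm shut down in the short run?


AVC(Q) = VC(Q)/Q = 48 + 9Q
AVC is increasing in Q, so minimum AVC is at Q -> 0+.
Min AVC = 48
The firm should shut down if P < 48.

48


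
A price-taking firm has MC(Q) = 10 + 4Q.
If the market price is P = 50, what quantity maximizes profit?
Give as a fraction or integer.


In perfect competition, profit is maximized where P = MC.
50 = 10 + 4Q
40 = 4Q
Q* = 40/4 = 10

10


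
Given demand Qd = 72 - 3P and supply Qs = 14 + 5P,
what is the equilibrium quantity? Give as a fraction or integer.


First find equilibrium price:
72 - 3P = 14 + 5P
P* = 58/8 = 29/4
Then substitute into demand:
Q* = 72 - 3 * 29/4 = 201/4

201/4


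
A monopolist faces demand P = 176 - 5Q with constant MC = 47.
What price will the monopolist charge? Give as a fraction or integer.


MR = 176 - 10Q
Set MR = MC: 176 - 10Q = 47
Q* = 129/10
Substitute into demand:
P* = 176 - 5*129/10 = 223/2

223/2


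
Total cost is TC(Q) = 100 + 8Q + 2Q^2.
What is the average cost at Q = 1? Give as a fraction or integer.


TC(1) = 100 + 8*1 + 2*1^2
TC(1) = 100 + 8 + 2 = 110
AC = TC/Q = 110/1 = 110

110


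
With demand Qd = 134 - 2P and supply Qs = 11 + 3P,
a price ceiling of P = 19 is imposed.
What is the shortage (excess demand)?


At P = 19:
Qd = 134 - 2*19 = 96
Qs = 11 + 3*19 = 68
Shortage = Qd - Qs = 96 - 68 = 28

28


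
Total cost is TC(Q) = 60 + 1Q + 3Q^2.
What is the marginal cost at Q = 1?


MC = dTC/dQ = 1 + 2*3*Q
At Q = 1:
MC = 1 + 6*1
MC = 1 + 6 = 7

7


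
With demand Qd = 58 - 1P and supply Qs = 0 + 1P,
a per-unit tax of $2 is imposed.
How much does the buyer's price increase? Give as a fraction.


With a per-unit tax, the buyer's price increase depends on relative slopes.
Supply slope: d = 1, Demand slope: b = 1
Buyer's price increase = d * tax / (b + d)
= 1 * 2 / (1 + 1)
= 2 / 2 = 1

1


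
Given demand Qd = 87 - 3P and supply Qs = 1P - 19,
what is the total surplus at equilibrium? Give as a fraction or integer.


Find equilibrium: 87 - 3P = 1P - 19
87 + 19 = 4P
P* = 106/4 = 53/2
Q* = 1*53/2 - 19 = 15/2
Inverse demand: P = 29 - Q/3, so P_max = 29
Inverse supply: P = 19 + Q/1, so P_min = 19
CS = (1/2) * 15/2 * (29 - 53/2) = 75/8
PS = (1/2) * 15/2 * (53/2 - 19) = 225/8
TS = CS + PS = 75/8 + 225/8 = 75/2

75/2


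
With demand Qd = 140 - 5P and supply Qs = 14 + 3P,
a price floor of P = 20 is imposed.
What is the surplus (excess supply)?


At P = 20:
Qd = 140 - 5*20 = 40
Qs = 14 + 3*20 = 74
Surplus = Qs - Qd = 74 - 40 = 34

34


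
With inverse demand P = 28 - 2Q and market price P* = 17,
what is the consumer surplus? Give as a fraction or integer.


Maximum willingness to pay (at Q=0): P_max = 28
Quantity demanded at P* = 17:
Q* = (28 - 17)/2 = 11/2
CS = (1/2) * Q* * (P_max - P*)
CS = (1/2) * 11/2 * (28 - 17)
CS = (1/2) * 11/2 * 11 = 121/4

121/4


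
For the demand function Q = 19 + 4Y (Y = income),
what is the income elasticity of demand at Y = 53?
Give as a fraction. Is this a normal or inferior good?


dQ/dY = 4
At Y = 53: Q = 19 + 4*53 = 231
Ey = (dQ/dY)(Y/Q) = 4 * 53 / 231 = 212/231
Since Ey > 0, this is a normal good.

212/231 (normal good)


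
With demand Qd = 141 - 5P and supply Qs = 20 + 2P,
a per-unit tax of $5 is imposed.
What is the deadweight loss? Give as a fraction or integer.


Pre-tax equilibrium quantity: Q* = 382/7
Post-tax equilibrium quantity: Q_tax = 332/7
Reduction in quantity: Q* - Q_tax = 50/7
DWL = (1/2) * tax * (Q* - Q_tax)
DWL = (1/2) * 5 * 50/7 = 125/7

125/7


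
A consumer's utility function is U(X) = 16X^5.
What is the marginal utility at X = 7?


MU = dU/dX = 16*5*X^(5-1)
MU = 80*X^4
At X = 7:
MU = 80 * 7^4
MU = 80 * 2401 = 192080

192080


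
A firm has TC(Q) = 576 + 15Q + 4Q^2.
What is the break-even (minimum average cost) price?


AC(Q) = 576/Q + 15 + 4Q
To minimize: dAC/dQ = -576/Q^2 + 4 = 0
Q^2 = 576/4 = 144
Q* = 12
Min AC = 576/12 + 15 + 4*12
Min AC = 48 + 15 + 48 = 111

111


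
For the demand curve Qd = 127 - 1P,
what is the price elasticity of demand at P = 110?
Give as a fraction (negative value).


dQ/dP = -1
At P = 110: Q = 127 - 1*110 = 17
E = (dQ/dP)(P/Q) = (-1)(110/17) = -110/17

-110/17


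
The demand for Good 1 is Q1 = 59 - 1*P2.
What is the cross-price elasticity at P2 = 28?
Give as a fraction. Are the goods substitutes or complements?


dQ1/dP2 = -1
At P2 = 28: Q1 = 59 - 1*28 = 31
Exy = (dQ1/dP2)(P2/Q1) = -1 * 28 / 31 = -28/31
Since Exy < 0, the goods are complements.

-28/31 (complements)


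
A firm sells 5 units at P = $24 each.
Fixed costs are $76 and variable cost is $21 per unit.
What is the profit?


Total Revenue = P * Q = 24 * 5 = $120
Total Cost = FC + VC*Q = 76 + 21*5 = $181
Profit = TR - TC = 120 - 181 = $-61

$-61


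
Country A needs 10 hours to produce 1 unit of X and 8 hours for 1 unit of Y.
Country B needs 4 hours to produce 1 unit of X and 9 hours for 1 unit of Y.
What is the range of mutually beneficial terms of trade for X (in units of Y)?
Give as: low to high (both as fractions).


Opportunity cost of X for Country A = hours_X / hours_Y = 10/8 = 5/4 units of Y
Opportunity cost of X for Country B = hours_X / hours_Y = 4/9 = 4/9 units of Y
Terms of trade must be between the two opportunity costs.
Range: 4/9 to 5/4

4/9 to 5/4


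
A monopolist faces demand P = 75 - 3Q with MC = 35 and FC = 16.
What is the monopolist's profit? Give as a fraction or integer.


MR = MC: 75 - 6Q = 35
Q* = 20/3
P* = 75 - 3*20/3 = 55
Profit = (P* - MC)*Q* - FC
= (55 - 35)*20/3 - 16
= 20*20/3 - 16
= 400/3 - 16 = 352/3

352/3


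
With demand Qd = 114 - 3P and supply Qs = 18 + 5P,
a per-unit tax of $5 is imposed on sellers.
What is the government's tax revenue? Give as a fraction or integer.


With tax on sellers, new supply: Qs' = 18 + 5(P - 5)
= 5P - 7
New equilibrium quantity:
Q_new = 549/8
Tax revenue = tax * Q_new = 5 * 549/8 = 2745/8

2745/8


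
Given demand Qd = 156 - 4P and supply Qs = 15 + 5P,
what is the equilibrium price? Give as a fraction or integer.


At equilibrium, Qd = Qs.
156 - 4P = 15 + 5P
156 - 15 = 4P + 5P
141 = 9P
P* = 141/9 = 47/3

47/3


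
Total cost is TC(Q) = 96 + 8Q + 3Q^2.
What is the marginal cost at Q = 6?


MC = dTC/dQ = 8 + 2*3*Q
At Q = 6:
MC = 8 + 6*6
MC = 8 + 36 = 44

44


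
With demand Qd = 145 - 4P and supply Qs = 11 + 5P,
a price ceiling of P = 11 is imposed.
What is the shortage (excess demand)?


At P = 11:
Qd = 145 - 4*11 = 101
Qs = 11 + 5*11 = 66
Shortage = Qd - Qs = 101 - 66 = 35

35


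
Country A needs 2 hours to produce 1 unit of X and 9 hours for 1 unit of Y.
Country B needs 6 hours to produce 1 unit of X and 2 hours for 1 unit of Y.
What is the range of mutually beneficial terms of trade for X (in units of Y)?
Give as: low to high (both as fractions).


Opportunity cost of X for Country A = hours_X / hours_Y = 2/9 = 2/9 units of Y
Opportunity cost of X for Country B = hours_X / hours_Y = 6/2 = 3 units of Y
Terms of trade must be between the two opportunity costs.
Range: 2/9 to 3

2/9 to 3


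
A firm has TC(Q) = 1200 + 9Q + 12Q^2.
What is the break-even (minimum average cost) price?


AC(Q) = 1200/Q + 9 + 12Q
To minimize: dAC/dQ = -1200/Q^2 + 12 = 0
Q^2 = 1200/12 = 100
Q* = 10
Min AC = 1200/10 + 9 + 12*10
Min AC = 120 + 9 + 120 = 249

249


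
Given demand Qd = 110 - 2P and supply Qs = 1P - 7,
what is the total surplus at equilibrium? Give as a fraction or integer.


Find equilibrium: 110 - 2P = 1P - 7
110 + 7 = 3P
P* = 117/3 = 39
Q* = 1*39 - 7 = 32
Inverse demand: P = 55 - Q/2, so P_max = 55
Inverse supply: P = 7 + Q/1, so P_min = 7
CS = (1/2) * 32 * (55 - 39) = 256
PS = (1/2) * 32 * (39 - 7) = 512
TS = CS + PS = 256 + 512 = 768

768


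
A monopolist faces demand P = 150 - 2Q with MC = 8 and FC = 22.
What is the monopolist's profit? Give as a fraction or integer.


MR = MC: 150 - 4Q = 8
Q* = 71/2
P* = 150 - 2*71/2 = 79
Profit = (P* - MC)*Q* - FC
= (79 - 8)*71/2 - 22
= 71*71/2 - 22
= 5041/2 - 22 = 4997/2

4997/2


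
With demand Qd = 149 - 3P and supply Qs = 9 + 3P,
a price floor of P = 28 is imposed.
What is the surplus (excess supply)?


At P = 28:
Qd = 149 - 3*28 = 65
Qs = 9 + 3*28 = 93
Surplus = Qs - Qd = 93 - 65 = 28

28


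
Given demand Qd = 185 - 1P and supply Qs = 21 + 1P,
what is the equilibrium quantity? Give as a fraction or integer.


First find equilibrium price:
185 - 1P = 21 + 1P
P* = 164/2 = 82
Then substitute into demand:
Q* = 185 - 1 * 82 = 103

103


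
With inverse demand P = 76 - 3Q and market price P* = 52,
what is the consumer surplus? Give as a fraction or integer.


Maximum willingness to pay (at Q=0): P_max = 76
Quantity demanded at P* = 52:
Q* = (76 - 52)/3 = 8
CS = (1/2) * Q* * (P_max - P*)
CS = (1/2) * 8 * (76 - 52)
CS = (1/2) * 8 * 24 = 96

96


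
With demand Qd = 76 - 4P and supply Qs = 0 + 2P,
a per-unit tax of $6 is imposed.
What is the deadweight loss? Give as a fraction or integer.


Pre-tax equilibrium quantity: Q* = 76/3
Post-tax equilibrium quantity: Q_tax = 52/3
Reduction in quantity: Q* - Q_tax = 8
DWL = (1/2) * tax * (Q* - Q_tax)
DWL = (1/2) * 6 * 8 = 24

24


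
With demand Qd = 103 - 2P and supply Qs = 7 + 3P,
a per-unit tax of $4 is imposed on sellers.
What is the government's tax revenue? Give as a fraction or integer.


With tax on sellers, new supply: Qs' = 7 + 3(P - 4)
= 3P - 5
New equilibrium quantity:
Q_new = 299/5
Tax revenue = tax * Q_new = 4 * 299/5 = 1196/5

1196/5


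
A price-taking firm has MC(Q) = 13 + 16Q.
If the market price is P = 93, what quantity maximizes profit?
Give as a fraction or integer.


In perfect competition, profit is maximized where P = MC.
93 = 13 + 16Q
80 = 16Q
Q* = 80/16 = 5

5


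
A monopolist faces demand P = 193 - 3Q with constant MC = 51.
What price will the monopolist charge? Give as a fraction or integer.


MR = 193 - 6Q
Set MR = MC: 193 - 6Q = 51
Q* = 71/3
Substitute into demand:
P* = 193 - 3*71/3 = 122

122


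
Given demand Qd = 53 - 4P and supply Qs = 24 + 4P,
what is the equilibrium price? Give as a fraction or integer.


At equilibrium, Qd = Qs.
53 - 4P = 24 + 4P
53 - 24 = 4P + 4P
29 = 8P
P* = 29/8 = 29/8

29/8


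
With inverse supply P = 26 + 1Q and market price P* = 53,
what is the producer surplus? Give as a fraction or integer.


Minimum supply price (at Q=0): P_min = 26
Quantity supplied at P* = 53:
Q* = (53 - 26)/1 = 27
PS = (1/2) * Q* * (P* - P_min)
PS = (1/2) * 27 * (53 - 26)
PS = (1/2) * 27 * 27 = 729/2

729/2


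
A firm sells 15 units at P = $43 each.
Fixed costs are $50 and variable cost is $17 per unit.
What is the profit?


Total Revenue = P * Q = 43 * 15 = $645
Total Cost = FC + VC*Q = 50 + 17*15 = $305
Profit = TR - TC = 645 - 305 = $340

$340


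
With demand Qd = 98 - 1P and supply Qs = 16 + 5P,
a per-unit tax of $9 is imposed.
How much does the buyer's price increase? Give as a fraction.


With a per-unit tax, the buyer's price increase depends on relative slopes.
Supply slope: d = 5, Demand slope: b = 1
Buyer's price increase = d * tax / (b + d)
= 5 * 9 / (1 + 5)
= 45 / 6 = 15/2

15/2


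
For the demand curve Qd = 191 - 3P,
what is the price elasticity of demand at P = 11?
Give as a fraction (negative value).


dQ/dP = -3
At P = 11: Q = 191 - 3*11 = 158
E = (dQ/dP)(P/Q) = (-3)(11/158) = -33/158

-33/158


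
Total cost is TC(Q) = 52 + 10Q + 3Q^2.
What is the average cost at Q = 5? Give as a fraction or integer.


TC(5) = 52 + 10*5 + 3*5^2
TC(5) = 52 + 50 + 75 = 177
AC = TC/Q = 177/5 = 177/5

177/5


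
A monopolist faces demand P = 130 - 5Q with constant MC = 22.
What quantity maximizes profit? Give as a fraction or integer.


TR = P*Q = (130 - 5Q)Q = 130Q - 5Q^2
MR = dTR/dQ = 130 - 10Q
Set MR = MC:
130 - 10Q = 22
108 = 10Q
Q* = 108/10 = 54/5

54/5


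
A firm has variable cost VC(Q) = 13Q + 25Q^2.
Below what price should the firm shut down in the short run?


AVC(Q) = VC(Q)/Q = 13 + 25Q
AVC is increasing in Q, so minimum AVC is at Q -> 0+.
Min AVC = 13
The firm should shut down if P < 13.

13


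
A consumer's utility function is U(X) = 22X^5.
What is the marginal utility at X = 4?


MU = dU/dX = 22*5*X^(5-1)
MU = 110*X^4
At X = 4:
MU = 110 * 4^4
MU = 110 * 256 = 28160

28160


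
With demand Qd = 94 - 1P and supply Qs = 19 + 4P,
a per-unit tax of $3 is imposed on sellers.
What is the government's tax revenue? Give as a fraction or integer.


With tax on sellers, new supply: Qs' = 19 + 4(P - 3)
= 7 + 4P
New equilibrium quantity:
Q_new = 383/5
Tax revenue = tax * Q_new = 3 * 383/5 = 1149/5

1149/5


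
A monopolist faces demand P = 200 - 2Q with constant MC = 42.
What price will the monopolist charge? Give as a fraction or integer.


MR = 200 - 4Q
Set MR = MC: 200 - 4Q = 42
Q* = 79/2
Substitute into demand:
P* = 200 - 2*79/2 = 121

121


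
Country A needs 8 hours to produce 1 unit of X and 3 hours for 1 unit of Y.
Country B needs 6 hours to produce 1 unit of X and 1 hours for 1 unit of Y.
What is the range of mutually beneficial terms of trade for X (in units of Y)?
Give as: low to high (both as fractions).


Opportunity cost of X for Country A = hours_X / hours_Y = 8/3 = 8/3 units of Y
Opportunity cost of X for Country B = hours_X / hours_Y = 6/1 = 6 units of Y
Terms of trade must be between the two opportunity costs.
Range: 8/3 to 6

8/3 to 6
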